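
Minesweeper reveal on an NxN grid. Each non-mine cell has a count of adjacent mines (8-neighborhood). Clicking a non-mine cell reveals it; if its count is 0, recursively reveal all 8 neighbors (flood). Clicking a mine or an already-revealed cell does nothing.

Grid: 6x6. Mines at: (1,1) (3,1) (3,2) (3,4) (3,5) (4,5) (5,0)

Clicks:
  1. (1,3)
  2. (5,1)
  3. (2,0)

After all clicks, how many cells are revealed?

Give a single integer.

Answer: 14

Derivation:
Click 1 (1,3) count=0: revealed 12 new [(0,2) (0,3) (0,4) (0,5) (1,2) (1,3) (1,4) (1,5) (2,2) (2,3) (2,4) (2,5)] -> total=12
Click 2 (5,1) count=1: revealed 1 new [(5,1)] -> total=13
Click 3 (2,0) count=2: revealed 1 new [(2,0)] -> total=14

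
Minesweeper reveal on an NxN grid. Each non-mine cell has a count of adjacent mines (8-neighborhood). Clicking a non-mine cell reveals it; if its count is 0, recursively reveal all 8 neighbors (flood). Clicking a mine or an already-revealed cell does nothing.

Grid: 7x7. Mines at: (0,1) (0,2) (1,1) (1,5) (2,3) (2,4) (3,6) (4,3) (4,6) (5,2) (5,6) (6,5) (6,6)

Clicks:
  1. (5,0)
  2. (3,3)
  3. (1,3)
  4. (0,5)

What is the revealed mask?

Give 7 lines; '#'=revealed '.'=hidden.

Click 1 (5,0) count=0: revealed 13 new [(2,0) (2,1) (2,2) (3,0) (3,1) (3,2) (4,0) (4,1) (4,2) (5,0) (5,1) (6,0) (6,1)] -> total=13
Click 2 (3,3) count=3: revealed 1 new [(3,3)] -> total=14
Click 3 (1,3) count=3: revealed 1 new [(1,3)] -> total=15
Click 4 (0,5) count=1: revealed 1 new [(0,5)] -> total=16

Answer: .....#.
...#...
###....
####...
###....
##.....
##.....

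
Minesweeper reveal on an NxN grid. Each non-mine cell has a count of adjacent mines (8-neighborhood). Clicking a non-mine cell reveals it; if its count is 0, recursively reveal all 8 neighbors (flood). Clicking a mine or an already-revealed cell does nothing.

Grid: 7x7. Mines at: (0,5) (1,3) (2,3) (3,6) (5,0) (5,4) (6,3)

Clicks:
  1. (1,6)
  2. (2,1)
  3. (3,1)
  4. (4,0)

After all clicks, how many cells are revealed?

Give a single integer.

Answer: 21

Derivation:
Click 1 (1,6) count=1: revealed 1 new [(1,6)] -> total=1
Click 2 (2,1) count=0: revealed 20 new [(0,0) (0,1) (0,2) (1,0) (1,1) (1,2) (2,0) (2,1) (2,2) (3,0) (3,1) (3,2) (3,3) (4,0) (4,1) (4,2) (4,3) (5,1) (5,2) (5,3)] -> total=21
Click 3 (3,1) count=0: revealed 0 new [(none)] -> total=21
Click 4 (4,0) count=1: revealed 0 new [(none)] -> total=21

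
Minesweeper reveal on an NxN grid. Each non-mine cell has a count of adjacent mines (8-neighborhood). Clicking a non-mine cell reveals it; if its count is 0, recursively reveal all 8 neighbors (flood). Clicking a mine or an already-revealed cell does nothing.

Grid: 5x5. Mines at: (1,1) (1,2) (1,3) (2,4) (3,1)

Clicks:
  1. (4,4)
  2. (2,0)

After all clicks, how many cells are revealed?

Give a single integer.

Click 1 (4,4) count=0: revealed 6 new [(3,2) (3,3) (3,4) (4,2) (4,3) (4,4)] -> total=6
Click 2 (2,0) count=2: revealed 1 new [(2,0)] -> total=7

Answer: 7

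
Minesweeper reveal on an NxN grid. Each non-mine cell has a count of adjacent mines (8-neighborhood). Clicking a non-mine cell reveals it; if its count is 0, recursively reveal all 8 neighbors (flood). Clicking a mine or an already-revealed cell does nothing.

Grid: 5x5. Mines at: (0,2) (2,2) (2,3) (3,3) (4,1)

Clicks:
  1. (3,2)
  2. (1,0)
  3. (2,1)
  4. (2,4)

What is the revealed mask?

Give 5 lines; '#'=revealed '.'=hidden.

Click 1 (3,2) count=4: revealed 1 new [(3,2)] -> total=1
Click 2 (1,0) count=0: revealed 8 new [(0,0) (0,1) (1,0) (1,1) (2,0) (2,1) (3,0) (3,1)] -> total=9
Click 3 (2,1) count=1: revealed 0 new [(none)] -> total=9
Click 4 (2,4) count=2: revealed 1 new [(2,4)] -> total=10

Answer: ##...
##...
##..#
###..
.....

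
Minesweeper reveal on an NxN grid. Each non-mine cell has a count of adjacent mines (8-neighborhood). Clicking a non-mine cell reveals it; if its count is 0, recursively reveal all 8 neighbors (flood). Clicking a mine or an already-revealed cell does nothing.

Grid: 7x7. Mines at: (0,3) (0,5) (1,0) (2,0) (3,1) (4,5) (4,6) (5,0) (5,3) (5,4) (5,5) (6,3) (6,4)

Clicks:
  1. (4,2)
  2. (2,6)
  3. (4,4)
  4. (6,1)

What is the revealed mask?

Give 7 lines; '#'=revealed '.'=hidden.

Click 1 (4,2) count=2: revealed 1 new [(4,2)] -> total=1
Click 2 (2,6) count=0: revealed 17 new [(1,2) (1,3) (1,4) (1,5) (1,6) (2,2) (2,3) (2,4) (2,5) (2,6) (3,2) (3,3) (3,4) (3,5) (3,6) (4,3) (4,4)] -> total=18
Click 3 (4,4) count=4: revealed 0 new [(none)] -> total=18
Click 4 (6,1) count=1: revealed 1 new [(6,1)] -> total=19

Answer: .......
..#####
..#####
..#####
..###..
.......
.#.....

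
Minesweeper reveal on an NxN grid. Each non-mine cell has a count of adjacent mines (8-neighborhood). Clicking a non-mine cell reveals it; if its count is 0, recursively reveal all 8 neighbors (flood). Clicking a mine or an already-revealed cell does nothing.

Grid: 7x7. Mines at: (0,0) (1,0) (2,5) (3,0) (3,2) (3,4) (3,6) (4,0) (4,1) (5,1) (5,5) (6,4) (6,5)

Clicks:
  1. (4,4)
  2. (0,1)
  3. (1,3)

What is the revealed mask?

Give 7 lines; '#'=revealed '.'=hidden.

Answer: .######
.######
.####..
.......
....#..
.......
.......

Derivation:
Click 1 (4,4) count=2: revealed 1 new [(4,4)] -> total=1
Click 2 (0,1) count=2: revealed 1 new [(0,1)] -> total=2
Click 3 (1,3) count=0: revealed 15 new [(0,2) (0,3) (0,4) (0,5) (0,6) (1,1) (1,2) (1,3) (1,4) (1,5) (1,6) (2,1) (2,2) (2,3) (2,4)] -> total=17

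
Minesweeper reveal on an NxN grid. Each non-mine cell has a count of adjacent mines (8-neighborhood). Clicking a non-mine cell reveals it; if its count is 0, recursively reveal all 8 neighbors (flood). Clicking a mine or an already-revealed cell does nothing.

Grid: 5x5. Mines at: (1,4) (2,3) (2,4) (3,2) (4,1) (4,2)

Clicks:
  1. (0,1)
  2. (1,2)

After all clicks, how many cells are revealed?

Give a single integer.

Answer: 13

Derivation:
Click 1 (0,1) count=0: revealed 13 new [(0,0) (0,1) (0,2) (0,3) (1,0) (1,1) (1,2) (1,3) (2,0) (2,1) (2,2) (3,0) (3,1)] -> total=13
Click 2 (1,2) count=1: revealed 0 new [(none)] -> total=13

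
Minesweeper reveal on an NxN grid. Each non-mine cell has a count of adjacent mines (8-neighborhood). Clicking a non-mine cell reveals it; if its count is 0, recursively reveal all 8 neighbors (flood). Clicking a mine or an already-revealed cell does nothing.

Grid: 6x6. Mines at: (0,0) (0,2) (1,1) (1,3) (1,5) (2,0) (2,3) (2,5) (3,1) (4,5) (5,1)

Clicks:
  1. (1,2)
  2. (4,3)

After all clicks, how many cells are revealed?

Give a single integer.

Click 1 (1,2) count=4: revealed 1 new [(1,2)] -> total=1
Click 2 (4,3) count=0: revealed 9 new [(3,2) (3,3) (3,4) (4,2) (4,3) (4,4) (5,2) (5,3) (5,4)] -> total=10

Answer: 10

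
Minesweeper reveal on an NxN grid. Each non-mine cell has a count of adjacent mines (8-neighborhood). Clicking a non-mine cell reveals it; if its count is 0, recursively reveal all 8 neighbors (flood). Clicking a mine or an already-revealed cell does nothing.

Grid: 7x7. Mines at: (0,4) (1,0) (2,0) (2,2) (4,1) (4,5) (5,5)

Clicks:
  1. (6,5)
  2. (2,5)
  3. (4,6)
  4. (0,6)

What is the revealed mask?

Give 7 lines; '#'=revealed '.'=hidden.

Click 1 (6,5) count=1: revealed 1 new [(6,5)] -> total=1
Click 2 (2,5) count=0: revealed 14 new [(0,5) (0,6) (1,3) (1,4) (1,5) (1,6) (2,3) (2,4) (2,5) (2,6) (3,3) (3,4) (3,5) (3,6)] -> total=15
Click 3 (4,6) count=2: revealed 1 new [(4,6)] -> total=16
Click 4 (0,6) count=0: revealed 0 new [(none)] -> total=16

Answer: .....##
...####
...####
...####
......#
.......
.....#.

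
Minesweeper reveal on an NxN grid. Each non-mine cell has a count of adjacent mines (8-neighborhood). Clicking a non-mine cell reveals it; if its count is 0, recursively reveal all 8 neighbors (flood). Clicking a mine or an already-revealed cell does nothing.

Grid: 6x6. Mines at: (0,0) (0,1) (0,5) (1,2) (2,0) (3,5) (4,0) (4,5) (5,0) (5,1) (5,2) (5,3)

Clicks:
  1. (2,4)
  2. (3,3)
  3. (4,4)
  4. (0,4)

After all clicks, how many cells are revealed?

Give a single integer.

Click 1 (2,4) count=1: revealed 1 new [(2,4)] -> total=1
Click 2 (3,3) count=0: revealed 11 new [(2,1) (2,2) (2,3) (3,1) (3,2) (3,3) (3,4) (4,1) (4,2) (4,3) (4,4)] -> total=12
Click 3 (4,4) count=3: revealed 0 new [(none)] -> total=12
Click 4 (0,4) count=1: revealed 1 new [(0,4)] -> total=13

Answer: 13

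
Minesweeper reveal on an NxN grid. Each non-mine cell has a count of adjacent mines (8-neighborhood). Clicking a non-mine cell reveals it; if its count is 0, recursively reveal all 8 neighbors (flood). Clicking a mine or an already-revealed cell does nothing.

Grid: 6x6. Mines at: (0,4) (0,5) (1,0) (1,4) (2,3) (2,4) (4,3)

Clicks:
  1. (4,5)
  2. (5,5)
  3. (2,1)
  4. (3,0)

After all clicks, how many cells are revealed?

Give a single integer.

Click 1 (4,5) count=0: revealed 6 new [(3,4) (3,5) (4,4) (4,5) (5,4) (5,5)] -> total=6
Click 2 (5,5) count=0: revealed 0 new [(none)] -> total=6
Click 3 (2,1) count=1: revealed 1 new [(2,1)] -> total=7
Click 4 (3,0) count=0: revealed 11 new [(2,0) (2,2) (3,0) (3,1) (3,2) (4,0) (4,1) (4,2) (5,0) (5,1) (5,2)] -> total=18

Answer: 18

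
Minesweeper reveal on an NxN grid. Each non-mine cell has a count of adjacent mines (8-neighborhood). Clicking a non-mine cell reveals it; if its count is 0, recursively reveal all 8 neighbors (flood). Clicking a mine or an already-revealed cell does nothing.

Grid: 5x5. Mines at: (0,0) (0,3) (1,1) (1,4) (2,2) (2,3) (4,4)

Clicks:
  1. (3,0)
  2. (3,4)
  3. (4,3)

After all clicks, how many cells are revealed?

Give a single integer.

Answer: 11

Derivation:
Click 1 (3,0) count=0: revealed 10 new [(2,0) (2,1) (3,0) (3,1) (3,2) (3,3) (4,0) (4,1) (4,2) (4,3)] -> total=10
Click 2 (3,4) count=2: revealed 1 new [(3,4)] -> total=11
Click 3 (4,3) count=1: revealed 0 new [(none)] -> total=11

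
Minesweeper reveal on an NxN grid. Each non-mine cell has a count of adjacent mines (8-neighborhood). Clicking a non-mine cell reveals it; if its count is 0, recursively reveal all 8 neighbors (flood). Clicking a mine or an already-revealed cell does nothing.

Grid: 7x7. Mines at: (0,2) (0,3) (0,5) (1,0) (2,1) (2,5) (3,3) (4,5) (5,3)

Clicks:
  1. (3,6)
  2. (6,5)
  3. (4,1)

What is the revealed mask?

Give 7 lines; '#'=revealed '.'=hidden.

Click 1 (3,6) count=2: revealed 1 new [(3,6)] -> total=1
Click 2 (6,5) count=0: revealed 6 new [(5,4) (5,5) (5,6) (6,4) (6,5) (6,6)] -> total=7
Click 3 (4,1) count=0: revealed 12 new [(3,0) (3,1) (3,2) (4,0) (4,1) (4,2) (5,0) (5,1) (5,2) (6,0) (6,1) (6,2)] -> total=19

Answer: .......
.......
.......
###...#
###....
###.###
###.###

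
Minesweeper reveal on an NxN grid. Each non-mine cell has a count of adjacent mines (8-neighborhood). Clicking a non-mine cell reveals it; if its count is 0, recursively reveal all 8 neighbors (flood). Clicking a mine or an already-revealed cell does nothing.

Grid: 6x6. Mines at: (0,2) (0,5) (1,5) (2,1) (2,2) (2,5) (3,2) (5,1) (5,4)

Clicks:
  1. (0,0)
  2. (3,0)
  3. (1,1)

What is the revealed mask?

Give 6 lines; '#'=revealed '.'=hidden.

Click 1 (0,0) count=0: revealed 4 new [(0,0) (0,1) (1,0) (1,1)] -> total=4
Click 2 (3,0) count=1: revealed 1 new [(3,0)] -> total=5
Click 3 (1,1) count=3: revealed 0 new [(none)] -> total=5

Answer: ##....
##....
......
#.....
......
......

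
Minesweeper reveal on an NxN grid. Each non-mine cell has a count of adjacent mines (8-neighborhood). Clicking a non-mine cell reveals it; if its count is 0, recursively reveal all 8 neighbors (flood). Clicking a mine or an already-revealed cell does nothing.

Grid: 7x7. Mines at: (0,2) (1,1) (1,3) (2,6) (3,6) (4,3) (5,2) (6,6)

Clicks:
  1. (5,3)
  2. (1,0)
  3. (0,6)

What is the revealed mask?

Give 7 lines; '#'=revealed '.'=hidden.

Click 1 (5,3) count=2: revealed 1 new [(5,3)] -> total=1
Click 2 (1,0) count=1: revealed 1 new [(1,0)] -> total=2
Click 3 (0,6) count=0: revealed 6 new [(0,4) (0,5) (0,6) (1,4) (1,5) (1,6)] -> total=8

Answer: ....###
#...###
.......
.......
.......
...#...
.......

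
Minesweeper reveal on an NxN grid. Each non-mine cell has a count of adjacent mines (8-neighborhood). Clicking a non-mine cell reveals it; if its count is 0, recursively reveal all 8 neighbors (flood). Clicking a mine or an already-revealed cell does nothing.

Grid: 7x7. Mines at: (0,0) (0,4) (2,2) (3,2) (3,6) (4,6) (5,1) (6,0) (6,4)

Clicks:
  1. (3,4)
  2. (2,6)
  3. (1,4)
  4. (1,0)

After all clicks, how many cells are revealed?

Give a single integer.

Answer: 17

Derivation:
Click 1 (3,4) count=0: revealed 15 new [(1,3) (1,4) (1,5) (2,3) (2,4) (2,5) (3,3) (3,4) (3,5) (4,3) (4,4) (4,5) (5,3) (5,4) (5,5)] -> total=15
Click 2 (2,6) count=1: revealed 1 new [(2,6)] -> total=16
Click 3 (1,4) count=1: revealed 0 new [(none)] -> total=16
Click 4 (1,0) count=1: revealed 1 new [(1,0)] -> total=17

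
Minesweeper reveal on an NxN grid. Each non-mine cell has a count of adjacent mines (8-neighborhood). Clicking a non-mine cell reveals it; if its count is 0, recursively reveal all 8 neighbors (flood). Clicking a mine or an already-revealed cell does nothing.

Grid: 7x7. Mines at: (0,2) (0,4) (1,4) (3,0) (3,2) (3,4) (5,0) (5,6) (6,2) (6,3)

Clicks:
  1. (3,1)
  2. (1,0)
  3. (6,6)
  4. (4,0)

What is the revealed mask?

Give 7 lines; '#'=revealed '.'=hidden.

Answer: ##.....
##.....
##.....
.#.....
#......
.......
......#

Derivation:
Click 1 (3,1) count=2: revealed 1 new [(3,1)] -> total=1
Click 2 (1,0) count=0: revealed 6 new [(0,0) (0,1) (1,0) (1,1) (2,0) (2,1)] -> total=7
Click 3 (6,6) count=1: revealed 1 new [(6,6)] -> total=8
Click 4 (4,0) count=2: revealed 1 new [(4,0)] -> total=9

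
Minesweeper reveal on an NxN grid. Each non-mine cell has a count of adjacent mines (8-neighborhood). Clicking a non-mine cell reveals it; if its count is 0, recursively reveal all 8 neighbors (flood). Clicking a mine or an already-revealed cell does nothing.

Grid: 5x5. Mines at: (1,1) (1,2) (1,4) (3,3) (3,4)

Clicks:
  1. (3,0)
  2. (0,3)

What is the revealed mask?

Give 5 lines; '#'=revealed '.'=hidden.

Answer: ...#.
.....
###..
###..
###..

Derivation:
Click 1 (3,0) count=0: revealed 9 new [(2,0) (2,1) (2,2) (3,0) (3,1) (3,2) (4,0) (4,1) (4,2)] -> total=9
Click 2 (0,3) count=2: revealed 1 new [(0,3)] -> total=10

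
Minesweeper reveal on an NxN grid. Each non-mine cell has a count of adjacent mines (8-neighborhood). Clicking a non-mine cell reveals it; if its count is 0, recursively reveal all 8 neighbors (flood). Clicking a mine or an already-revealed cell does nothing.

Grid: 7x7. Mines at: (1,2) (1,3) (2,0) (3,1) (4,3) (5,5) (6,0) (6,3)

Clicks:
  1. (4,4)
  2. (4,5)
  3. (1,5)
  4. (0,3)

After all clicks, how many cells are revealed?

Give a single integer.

Answer: 16

Derivation:
Click 1 (4,4) count=2: revealed 1 new [(4,4)] -> total=1
Click 2 (4,5) count=1: revealed 1 new [(4,5)] -> total=2
Click 3 (1,5) count=0: revealed 13 new [(0,4) (0,5) (0,6) (1,4) (1,5) (1,6) (2,4) (2,5) (2,6) (3,4) (3,5) (3,6) (4,6)] -> total=15
Click 4 (0,3) count=2: revealed 1 new [(0,3)] -> total=16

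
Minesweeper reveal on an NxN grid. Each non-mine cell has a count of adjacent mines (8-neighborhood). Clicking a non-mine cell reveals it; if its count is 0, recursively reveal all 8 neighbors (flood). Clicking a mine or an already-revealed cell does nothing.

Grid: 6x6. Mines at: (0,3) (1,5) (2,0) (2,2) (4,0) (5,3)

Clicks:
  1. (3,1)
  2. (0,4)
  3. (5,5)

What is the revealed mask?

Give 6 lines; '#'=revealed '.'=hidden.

Click 1 (3,1) count=3: revealed 1 new [(3,1)] -> total=1
Click 2 (0,4) count=2: revealed 1 new [(0,4)] -> total=2
Click 3 (5,5) count=0: revealed 11 new [(2,3) (2,4) (2,5) (3,3) (3,4) (3,5) (4,3) (4,4) (4,5) (5,4) (5,5)] -> total=13

Answer: ....#.
......
...###
.#.###
...###
....##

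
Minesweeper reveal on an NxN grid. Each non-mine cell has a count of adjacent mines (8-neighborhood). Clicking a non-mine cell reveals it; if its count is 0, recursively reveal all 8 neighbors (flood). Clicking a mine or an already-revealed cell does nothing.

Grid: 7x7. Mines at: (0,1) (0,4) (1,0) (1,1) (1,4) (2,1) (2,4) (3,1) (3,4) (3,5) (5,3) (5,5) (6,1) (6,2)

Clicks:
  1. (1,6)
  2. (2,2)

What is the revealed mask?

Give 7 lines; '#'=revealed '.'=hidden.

Answer: .....##
.....##
..#..##
.......
.......
.......
.......

Derivation:
Click 1 (1,6) count=0: revealed 6 new [(0,5) (0,6) (1,5) (1,6) (2,5) (2,6)] -> total=6
Click 2 (2,2) count=3: revealed 1 new [(2,2)] -> total=7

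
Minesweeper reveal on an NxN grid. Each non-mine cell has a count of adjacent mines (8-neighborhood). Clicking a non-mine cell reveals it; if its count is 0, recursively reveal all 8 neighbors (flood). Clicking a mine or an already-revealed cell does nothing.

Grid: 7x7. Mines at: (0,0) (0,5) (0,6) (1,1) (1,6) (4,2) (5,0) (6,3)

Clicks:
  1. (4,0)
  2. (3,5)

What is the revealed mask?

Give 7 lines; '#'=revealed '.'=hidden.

Click 1 (4,0) count=1: revealed 1 new [(4,0)] -> total=1
Click 2 (3,5) count=0: revealed 28 new [(0,2) (0,3) (0,4) (1,2) (1,3) (1,4) (1,5) (2,2) (2,3) (2,4) (2,5) (2,6) (3,2) (3,3) (3,4) (3,5) (3,6) (4,3) (4,4) (4,5) (4,6) (5,3) (5,4) (5,5) (5,6) (6,4) (6,5) (6,6)] -> total=29

Answer: ..###..
..####.
..#####
..#####
#..####
...####
....###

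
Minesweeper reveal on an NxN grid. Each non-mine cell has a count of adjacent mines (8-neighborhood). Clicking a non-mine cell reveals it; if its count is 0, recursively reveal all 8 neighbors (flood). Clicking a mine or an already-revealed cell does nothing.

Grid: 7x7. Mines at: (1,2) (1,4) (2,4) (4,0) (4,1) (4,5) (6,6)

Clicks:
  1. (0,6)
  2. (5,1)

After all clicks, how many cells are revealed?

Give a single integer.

Click 1 (0,6) count=0: revealed 8 new [(0,5) (0,6) (1,5) (1,6) (2,5) (2,6) (3,5) (3,6)] -> total=8
Click 2 (5,1) count=2: revealed 1 new [(5,1)] -> total=9

Answer: 9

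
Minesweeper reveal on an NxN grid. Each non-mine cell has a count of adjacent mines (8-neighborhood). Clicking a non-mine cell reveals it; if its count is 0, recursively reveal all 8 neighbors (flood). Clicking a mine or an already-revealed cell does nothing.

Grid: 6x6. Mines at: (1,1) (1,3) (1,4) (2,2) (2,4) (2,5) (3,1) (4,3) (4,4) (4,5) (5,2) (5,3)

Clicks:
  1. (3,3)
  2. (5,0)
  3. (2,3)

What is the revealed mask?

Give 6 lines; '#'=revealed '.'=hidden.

Answer: ......
......
...#..
...#..
##....
##....

Derivation:
Click 1 (3,3) count=4: revealed 1 new [(3,3)] -> total=1
Click 2 (5,0) count=0: revealed 4 new [(4,0) (4,1) (5,0) (5,1)] -> total=5
Click 3 (2,3) count=4: revealed 1 new [(2,3)] -> total=6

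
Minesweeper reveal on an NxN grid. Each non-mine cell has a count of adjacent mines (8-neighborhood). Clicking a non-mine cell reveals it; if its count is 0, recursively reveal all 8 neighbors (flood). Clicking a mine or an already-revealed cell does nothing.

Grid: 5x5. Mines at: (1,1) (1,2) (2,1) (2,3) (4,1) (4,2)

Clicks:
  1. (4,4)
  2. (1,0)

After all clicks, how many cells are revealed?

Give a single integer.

Answer: 5

Derivation:
Click 1 (4,4) count=0: revealed 4 new [(3,3) (3,4) (4,3) (4,4)] -> total=4
Click 2 (1,0) count=2: revealed 1 new [(1,0)] -> total=5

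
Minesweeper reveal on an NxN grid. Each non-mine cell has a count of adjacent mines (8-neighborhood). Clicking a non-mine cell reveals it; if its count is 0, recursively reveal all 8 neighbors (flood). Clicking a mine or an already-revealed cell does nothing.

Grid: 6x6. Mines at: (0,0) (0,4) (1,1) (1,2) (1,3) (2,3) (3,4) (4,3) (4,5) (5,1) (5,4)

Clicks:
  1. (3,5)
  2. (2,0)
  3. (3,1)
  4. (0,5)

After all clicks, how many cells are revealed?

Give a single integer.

Click 1 (3,5) count=2: revealed 1 new [(3,5)] -> total=1
Click 2 (2,0) count=1: revealed 1 new [(2,0)] -> total=2
Click 3 (3,1) count=0: revealed 8 new [(2,1) (2,2) (3,0) (3,1) (3,2) (4,0) (4,1) (4,2)] -> total=10
Click 4 (0,5) count=1: revealed 1 new [(0,5)] -> total=11

Answer: 11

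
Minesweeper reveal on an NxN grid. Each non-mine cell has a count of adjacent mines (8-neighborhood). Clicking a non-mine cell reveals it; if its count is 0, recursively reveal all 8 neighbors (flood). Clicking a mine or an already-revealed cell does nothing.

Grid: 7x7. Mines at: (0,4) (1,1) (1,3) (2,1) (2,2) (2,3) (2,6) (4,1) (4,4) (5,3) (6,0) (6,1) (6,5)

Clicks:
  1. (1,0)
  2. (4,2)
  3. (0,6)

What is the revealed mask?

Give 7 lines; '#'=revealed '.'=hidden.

Click 1 (1,0) count=2: revealed 1 new [(1,0)] -> total=1
Click 2 (4,2) count=2: revealed 1 new [(4,2)] -> total=2
Click 3 (0,6) count=0: revealed 4 new [(0,5) (0,6) (1,5) (1,6)] -> total=6

Answer: .....##
#....##
.......
.......
..#....
.......
.......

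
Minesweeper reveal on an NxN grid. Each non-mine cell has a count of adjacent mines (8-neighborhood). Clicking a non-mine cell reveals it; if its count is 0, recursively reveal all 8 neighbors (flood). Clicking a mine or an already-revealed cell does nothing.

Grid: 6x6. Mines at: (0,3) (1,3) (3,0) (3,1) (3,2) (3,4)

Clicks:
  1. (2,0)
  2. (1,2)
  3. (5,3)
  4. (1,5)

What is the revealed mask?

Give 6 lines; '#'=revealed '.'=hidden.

Click 1 (2,0) count=2: revealed 1 new [(2,0)] -> total=1
Click 2 (1,2) count=2: revealed 1 new [(1,2)] -> total=2
Click 3 (5,3) count=0: revealed 12 new [(4,0) (4,1) (4,2) (4,3) (4,4) (4,5) (5,0) (5,1) (5,2) (5,3) (5,4) (5,5)] -> total=14
Click 4 (1,5) count=0: revealed 6 new [(0,4) (0,5) (1,4) (1,5) (2,4) (2,5)] -> total=20

Answer: ....##
..#.##
#...##
......
######
######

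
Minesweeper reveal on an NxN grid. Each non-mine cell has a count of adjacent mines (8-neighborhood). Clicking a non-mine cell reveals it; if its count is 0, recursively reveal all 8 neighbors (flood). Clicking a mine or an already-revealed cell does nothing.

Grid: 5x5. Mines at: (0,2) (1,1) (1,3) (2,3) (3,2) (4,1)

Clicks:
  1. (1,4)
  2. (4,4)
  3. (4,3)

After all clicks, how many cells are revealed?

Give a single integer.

Click 1 (1,4) count=2: revealed 1 new [(1,4)] -> total=1
Click 2 (4,4) count=0: revealed 4 new [(3,3) (3,4) (4,3) (4,4)] -> total=5
Click 3 (4,3) count=1: revealed 0 new [(none)] -> total=5

Answer: 5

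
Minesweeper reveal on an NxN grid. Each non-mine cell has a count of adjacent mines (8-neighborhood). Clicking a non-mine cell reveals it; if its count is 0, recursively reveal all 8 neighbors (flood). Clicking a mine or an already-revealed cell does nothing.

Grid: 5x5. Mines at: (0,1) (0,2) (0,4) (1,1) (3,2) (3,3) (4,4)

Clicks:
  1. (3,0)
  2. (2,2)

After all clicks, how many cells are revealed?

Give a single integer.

Click 1 (3,0) count=0: revealed 6 new [(2,0) (2,1) (3,0) (3,1) (4,0) (4,1)] -> total=6
Click 2 (2,2) count=3: revealed 1 new [(2,2)] -> total=7

Answer: 7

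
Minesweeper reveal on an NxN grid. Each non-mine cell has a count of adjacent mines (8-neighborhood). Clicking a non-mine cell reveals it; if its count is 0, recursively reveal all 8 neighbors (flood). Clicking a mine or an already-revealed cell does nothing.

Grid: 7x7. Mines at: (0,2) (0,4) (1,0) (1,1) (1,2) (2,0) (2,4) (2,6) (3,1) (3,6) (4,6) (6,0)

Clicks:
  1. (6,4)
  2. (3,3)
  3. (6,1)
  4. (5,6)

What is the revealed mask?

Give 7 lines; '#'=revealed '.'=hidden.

Click 1 (6,4) count=0: revealed 21 new [(3,2) (3,3) (3,4) (3,5) (4,1) (4,2) (4,3) (4,4) (4,5) (5,1) (5,2) (5,3) (5,4) (5,5) (5,6) (6,1) (6,2) (6,3) (6,4) (6,5) (6,6)] -> total=21
Click 2 (3,3) count=1: revealed 0 new [(none)] -> total=21
Click 3 (6,1) count=1: revealed 0 new [(none)] -> total=21
Click 4 (5,6) count=1: revealed 0 new [(none)] -> total=21

Answer: .......
.......
.......
..####.
.#####.
.######
.######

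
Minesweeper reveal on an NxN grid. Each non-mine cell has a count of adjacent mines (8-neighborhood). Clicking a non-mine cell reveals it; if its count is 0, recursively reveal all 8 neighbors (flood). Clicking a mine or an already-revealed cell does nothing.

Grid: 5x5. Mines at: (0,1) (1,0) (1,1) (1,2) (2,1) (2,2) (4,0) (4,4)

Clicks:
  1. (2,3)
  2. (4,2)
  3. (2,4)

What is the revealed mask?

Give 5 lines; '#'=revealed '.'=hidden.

Answer: ...##
...##
...##
.####
.###.

Derivation:
Click 1 (2,3) count=2: revealed 1 new [(2,3)] -> total=1
Click 2 (4,2) count=0: revealed 6 new [(3,1) (3,2) (3,3) (4,1) (4,2) (4,3)] -> total=7
Click 3 (2,4) count=0: revealed 6 new [(0,3) (0,4) (1,3) (1,4) (2,4) (3,4)] -> total=13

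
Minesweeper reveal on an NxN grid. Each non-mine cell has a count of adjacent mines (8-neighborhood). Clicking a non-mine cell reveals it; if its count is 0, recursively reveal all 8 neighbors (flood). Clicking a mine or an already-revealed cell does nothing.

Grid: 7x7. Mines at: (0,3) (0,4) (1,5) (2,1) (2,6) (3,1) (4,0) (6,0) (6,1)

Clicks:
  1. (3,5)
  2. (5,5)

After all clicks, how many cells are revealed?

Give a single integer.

Answer: 27

Derivation:
Click 1 (3,5) count=1: revealed 1 new [(3,5)] -> total=1
Click 2 (5,5) count=0: revealed 26 new [(1,2) (1,3) (1,4) (2,2) (2,3) (2,4) (2,5) (3,2) (3,3) (3,4) (3,6) (4,2) (4,3) (4,4) (4,5) (4,6) (5,2) (5,3) (5,4) (5,5) (5,6) (6,2) (6,3) (6,4) (6,5) (6,6)] -> total=27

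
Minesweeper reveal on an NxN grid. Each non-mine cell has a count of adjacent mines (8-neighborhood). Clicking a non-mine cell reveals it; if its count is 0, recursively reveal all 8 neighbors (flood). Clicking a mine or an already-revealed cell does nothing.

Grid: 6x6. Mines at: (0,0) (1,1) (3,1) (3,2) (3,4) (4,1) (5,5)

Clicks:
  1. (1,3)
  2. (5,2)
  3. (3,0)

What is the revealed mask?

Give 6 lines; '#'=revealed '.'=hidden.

Answer: ..####
..####
..####
#.....
......
..#...

Derivation:
Click 1 (1,3) count=0: revealed 12 new [(0,2) (0,3) (0,4) (0,5) (1,2) (1,3) (1,4) (1,5) (2,2) (2,3) (2,4) (2,5)] -> total=12
Click 2 (5,2) count=1: revealed 1 new [(5,2)] -> total=13
Click 3 (3,0) count=2: revealed 1 new [(3,0)] -> total=14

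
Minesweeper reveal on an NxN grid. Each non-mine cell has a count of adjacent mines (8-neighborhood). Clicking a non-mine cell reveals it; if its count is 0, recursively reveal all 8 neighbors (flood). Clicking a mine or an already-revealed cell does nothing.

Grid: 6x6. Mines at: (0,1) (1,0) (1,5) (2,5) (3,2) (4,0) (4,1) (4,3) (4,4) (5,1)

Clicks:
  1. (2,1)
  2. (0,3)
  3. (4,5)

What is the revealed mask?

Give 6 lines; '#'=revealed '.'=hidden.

Click 1 (2,1) count=2: revealed 1 new [(2,1)] -> total=1
Click 2 (0,3) count=0: revealed 9 new [(0,2) (0,3) (0,4) (1,2) (1,3) (1,4) (2,2) (2,3) (2,4)] -> total=10
Click 3 (4,5) count=1: revealed 1 new [(4,5)] -> total=11

Answer: ..###.
..###.
.####.
......
.....#
......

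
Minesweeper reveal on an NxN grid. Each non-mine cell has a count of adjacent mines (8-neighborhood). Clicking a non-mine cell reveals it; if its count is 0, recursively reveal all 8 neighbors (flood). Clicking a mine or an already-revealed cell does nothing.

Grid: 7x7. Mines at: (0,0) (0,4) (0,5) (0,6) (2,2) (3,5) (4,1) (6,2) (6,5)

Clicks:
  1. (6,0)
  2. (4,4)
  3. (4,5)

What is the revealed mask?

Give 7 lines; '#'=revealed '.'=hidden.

Click 1 (6,0) count=0: revealed 4 new [(5,0) (5,1) (6,0) (6,1)] -> total=4
Click 2 (4,4) count=1: revealed 1 new [(4,4)] -> total=5
Click 3 (4,5) count=1: revealed 1 new [(4,5)] -> total=6

Answer: .......
.......
.......
.......
....##.
##.....
##.....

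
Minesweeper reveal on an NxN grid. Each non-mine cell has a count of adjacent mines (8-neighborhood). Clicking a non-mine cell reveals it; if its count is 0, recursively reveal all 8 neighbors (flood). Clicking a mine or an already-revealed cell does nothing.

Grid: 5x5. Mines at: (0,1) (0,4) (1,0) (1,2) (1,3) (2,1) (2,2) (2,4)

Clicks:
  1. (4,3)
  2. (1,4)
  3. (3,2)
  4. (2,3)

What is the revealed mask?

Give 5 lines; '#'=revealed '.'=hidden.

Answer: .....
....#
...#.
#####
#####

Derivation:
Click 1 (4,3) count=0: revealed 10 new [(3,0) (3,1) (3,2) (3,3) (3,4) (4,0) (4,1) (4,2) (4,3) (4,4)] -> total=10
Click 2 (1,4) count=3: revealed 1 new [(1,4)] -> total=11
Click 3 (3,2) count=2: revealed 0 new [(none)] -> total=11
Click 4 (2,3) count=4: revealed 1 new [(2,3)] -> total=12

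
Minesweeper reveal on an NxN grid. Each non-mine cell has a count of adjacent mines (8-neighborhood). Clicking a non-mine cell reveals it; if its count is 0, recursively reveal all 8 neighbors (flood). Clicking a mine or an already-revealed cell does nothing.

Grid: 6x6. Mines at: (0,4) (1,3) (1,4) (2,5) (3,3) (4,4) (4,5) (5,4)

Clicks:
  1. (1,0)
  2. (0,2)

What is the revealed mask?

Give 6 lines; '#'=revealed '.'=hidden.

Click 1 (1,0) count=0: revealed 20 new [(0,0) (0,1) (0,2) (1,0) (1,1) (1,2) (2,0) (2,1) (2,2) (3,0) (3,1) (3,2) (4,0) (4,1) (4,2) (4,3) (5,0) (5,1) (5,2) (5,3)] -> total=20
Click 2 (0,2) count=1: revealed 0 new [(none)] -> total=20

Answer: ###...
###...
###...
###...
####..
####..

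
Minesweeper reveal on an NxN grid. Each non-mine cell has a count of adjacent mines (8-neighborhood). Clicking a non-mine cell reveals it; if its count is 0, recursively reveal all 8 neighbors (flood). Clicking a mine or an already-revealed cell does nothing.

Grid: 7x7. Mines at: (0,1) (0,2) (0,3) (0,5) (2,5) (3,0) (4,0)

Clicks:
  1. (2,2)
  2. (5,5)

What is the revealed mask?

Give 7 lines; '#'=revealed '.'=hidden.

Click 1 (2,2) count=0: revealed 34 new [(1,1) (1,2) (1,3) (1,4) (2,1) (2,2) (2,3) (2,4) (3,1) (3,2) (3,3) (3,4) (3,5) (3,6) (4,1) (4,2) (4,3) (4,4) (4,5) (4,6) (5,0) (5,1) (5,2) (5,3) (5,4) (5,5) (5,6) (6,0) (6,1) (6,2) (6,3) (6,4) (6,5) (6,6)] -> total=34
Click 2 (5,5) count=0: revealed 0 new [(none)] -> total=34

Answer: .......
.####..
.####..
.######
.######
#######
#######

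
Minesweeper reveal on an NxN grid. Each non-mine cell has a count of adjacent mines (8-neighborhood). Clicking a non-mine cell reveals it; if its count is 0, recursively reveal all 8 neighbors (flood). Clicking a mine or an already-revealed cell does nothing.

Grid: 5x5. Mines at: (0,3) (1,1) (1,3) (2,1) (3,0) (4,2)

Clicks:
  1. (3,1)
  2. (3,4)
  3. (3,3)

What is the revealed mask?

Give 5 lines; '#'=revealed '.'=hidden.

Click 1 (3,1) count=3: revealed 1 new [(3,1)] -> total=1
Click 2 (3,4) count=0: revealed 6 new [(2,3) (2,4) (3,3) (3,4) (4,3) (4,4)] -> total=7
Click 3 (3,3) count=1: revealed 0 new [(none)] -> total=7

Answer: .....
.....
...##
.#.##
...##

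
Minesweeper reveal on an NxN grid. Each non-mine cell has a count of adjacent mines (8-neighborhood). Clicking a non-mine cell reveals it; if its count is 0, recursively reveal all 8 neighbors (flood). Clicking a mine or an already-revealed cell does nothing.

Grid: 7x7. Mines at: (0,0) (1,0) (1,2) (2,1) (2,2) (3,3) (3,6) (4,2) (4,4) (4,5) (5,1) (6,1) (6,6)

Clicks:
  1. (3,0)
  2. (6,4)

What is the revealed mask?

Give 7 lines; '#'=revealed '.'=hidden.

Answer: .......
.......
.......
#......
.......
..####.
..####.

Derivation:
Click 1 (3,0) count=1: revealed 1 new [(3,0)] -> total=1
Click 2 (6,4) count=0: revealed 8 new [(5,2) (5,3) (5,4) (5,5) (6,2) (6,3) (6,4) (6,5)] -> total=9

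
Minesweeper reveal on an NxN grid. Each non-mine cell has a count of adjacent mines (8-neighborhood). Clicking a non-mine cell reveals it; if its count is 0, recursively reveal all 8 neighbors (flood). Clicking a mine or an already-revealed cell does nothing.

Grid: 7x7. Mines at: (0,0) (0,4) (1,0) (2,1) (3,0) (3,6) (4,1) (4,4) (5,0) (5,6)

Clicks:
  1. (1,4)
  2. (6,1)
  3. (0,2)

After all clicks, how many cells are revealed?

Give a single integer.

Click 1 (1,4) count=1: revealed 1 new [(1,4)] -> total=1
Click 2 (6,1) count=1: revealed 1 new [(6,1)] -> total=2
Click 3 (0,2) count=0: revealed 6 new [(0,1) (0,2) (0,3) (1,1) (1,2) (1,3)] -> total=8

Answer: 8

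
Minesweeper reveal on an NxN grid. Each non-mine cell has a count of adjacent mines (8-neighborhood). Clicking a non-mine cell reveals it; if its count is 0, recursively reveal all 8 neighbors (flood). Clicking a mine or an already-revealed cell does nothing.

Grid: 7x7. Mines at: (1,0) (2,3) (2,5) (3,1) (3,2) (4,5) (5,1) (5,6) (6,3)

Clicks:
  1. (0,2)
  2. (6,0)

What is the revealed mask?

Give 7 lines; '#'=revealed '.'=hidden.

Answer: .######
.######
.......
.......
.......
.......
#......

Derivation:
Click 1 (0,2) count=0: revealed 12 new [(0,1) (0,2) (0,3) (0,4) (0,5) (0,6) (1,1) (1,2) (1,3) (1,4) (1,5) (1,6)] -> total=12
Click 2 (6,0) count=1: revealed 1 new [(6,0)] -> total=13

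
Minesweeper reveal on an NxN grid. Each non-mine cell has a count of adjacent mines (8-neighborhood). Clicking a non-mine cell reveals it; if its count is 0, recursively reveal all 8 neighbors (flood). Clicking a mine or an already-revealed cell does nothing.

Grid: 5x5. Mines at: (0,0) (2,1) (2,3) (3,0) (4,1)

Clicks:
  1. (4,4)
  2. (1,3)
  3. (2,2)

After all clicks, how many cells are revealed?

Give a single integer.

Click 1 (4,4) count=0: revealed 6 new [(3,2) (3,3) (3,4) (4,2) (4,3) (4,4)] -> total=6
Click 2 (1,3) count=1: revealed 1 new [(1,3)] -> total=7
Click 3 (2,2) count=2: revealed 1 new [(2,2)] -> total=8

Answer: 8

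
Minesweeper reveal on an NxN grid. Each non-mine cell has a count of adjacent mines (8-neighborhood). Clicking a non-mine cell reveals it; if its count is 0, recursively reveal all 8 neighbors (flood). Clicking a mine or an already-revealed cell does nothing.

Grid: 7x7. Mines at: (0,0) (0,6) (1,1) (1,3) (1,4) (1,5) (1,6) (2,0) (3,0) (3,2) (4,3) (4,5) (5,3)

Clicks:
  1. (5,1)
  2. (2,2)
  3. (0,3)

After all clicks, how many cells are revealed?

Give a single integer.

Answer: 11

Derivation:
Click 1 (5,1) count=0: revealed 9 new [(4,0) (4,1) (4,2) (5,0) (5,1) (5,2) (6,0) (6,1) (6,2)] -> total=9
Click 2 (2,2) count=3: revealed 1 new [(2,2)] -> total=10
Click 3 (0,3) count=2: revealed 1 new [(0,3)] -> total=11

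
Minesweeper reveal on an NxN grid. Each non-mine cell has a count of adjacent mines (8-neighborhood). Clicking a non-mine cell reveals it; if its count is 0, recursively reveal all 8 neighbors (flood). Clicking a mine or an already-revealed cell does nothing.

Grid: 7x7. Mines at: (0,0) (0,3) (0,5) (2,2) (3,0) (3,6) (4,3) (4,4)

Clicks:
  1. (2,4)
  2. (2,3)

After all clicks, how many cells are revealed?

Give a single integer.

Click 1 (2,4) count=0: revealed 9 new [(1,3) (1,4) (1,5) (2,3) (2,4) (2,5) (3,3) (3,4) (3,5)] -> total=9
Click 2 (2,3) count=1: revealed 0 new [(none)] -> total=9

Answer: 9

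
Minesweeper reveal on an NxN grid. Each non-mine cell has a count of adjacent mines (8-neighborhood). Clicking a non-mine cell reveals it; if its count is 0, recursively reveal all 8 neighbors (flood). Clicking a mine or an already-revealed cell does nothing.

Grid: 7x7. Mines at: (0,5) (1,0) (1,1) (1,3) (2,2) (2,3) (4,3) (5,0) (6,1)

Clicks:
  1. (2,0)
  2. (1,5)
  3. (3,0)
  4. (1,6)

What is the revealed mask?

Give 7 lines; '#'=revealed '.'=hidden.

Click 1 (2,0) count=2: revealed 1 new [(2,0)] -> total=1
Click 2 (1,5) count=1: revealed 1 new [(1,5)] -> total=2
Click 3 (3,0) count=0: revealed 5 new [(2,1) (3,0) (3,1) (4,0) (4,1)] -> total=7
Click 4 (1,6) count=1: revealed 1 new [(1,6)] -> total=8

Answer: .......
.....##
##.....
##.....
##.....
.......
.......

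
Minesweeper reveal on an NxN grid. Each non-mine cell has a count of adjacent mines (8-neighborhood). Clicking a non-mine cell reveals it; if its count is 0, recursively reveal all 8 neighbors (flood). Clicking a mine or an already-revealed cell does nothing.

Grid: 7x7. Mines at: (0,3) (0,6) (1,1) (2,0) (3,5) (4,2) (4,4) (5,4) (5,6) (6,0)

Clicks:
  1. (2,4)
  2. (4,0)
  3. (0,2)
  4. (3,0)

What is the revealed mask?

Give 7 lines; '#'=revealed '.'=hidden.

Answer: ..#....
.......
....#..
##.....
##.....
##.....
.......

Derivation:
Click 1 (2,4) count=1: revealed 1 new [(2,4)] -> total=1
Click 2 (4,0) count=0: revealed 6 new [(3,0) (3,1) (4,0) (4,1) (5,0) (5,1)] -> total=7
Click 3 (0,2) count=2: revealed 1 new [(0,2)] -> total=8
Click 4 (3,0) count=1: revealed 0 new [(none)] -> total=8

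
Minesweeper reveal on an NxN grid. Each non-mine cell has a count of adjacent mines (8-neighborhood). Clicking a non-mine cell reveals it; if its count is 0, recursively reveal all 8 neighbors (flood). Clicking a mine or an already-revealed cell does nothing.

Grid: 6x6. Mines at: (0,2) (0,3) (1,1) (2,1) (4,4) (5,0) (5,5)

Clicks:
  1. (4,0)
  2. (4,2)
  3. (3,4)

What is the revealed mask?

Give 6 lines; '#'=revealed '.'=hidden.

Click 1 (4,0) count=1: revealed 1 new [(4,0)] -> total=1
Click 2 (4,2) count=0: revealed 9 new [(3,1) (3,2) (3,3) (4,1) (4,2) (4,3) (5,1) (5,2) (5,3)] -> total=10
Click 3 (3,4) count=1: revealed 1 new [(3,4)] -> total=11

Answer: ......
......
......
.####.
####..
.###..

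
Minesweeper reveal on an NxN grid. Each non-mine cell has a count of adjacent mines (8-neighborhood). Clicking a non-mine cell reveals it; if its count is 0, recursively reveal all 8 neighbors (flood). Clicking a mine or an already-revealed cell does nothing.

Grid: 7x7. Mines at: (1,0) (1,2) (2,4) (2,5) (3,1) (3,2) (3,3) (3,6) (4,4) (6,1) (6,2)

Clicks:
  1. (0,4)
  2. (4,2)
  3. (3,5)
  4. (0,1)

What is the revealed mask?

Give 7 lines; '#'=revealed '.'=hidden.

Click 1 (0,4) count=0: revealed 8 new [(0,3) (0,4) (0,5) (0,6) (1,3) (1,4) (1,5) (1,6)] -> total=8
Click 2 (4,2) count=3: revealed 1 new [(4,2)] -> total=9
Click 3 (3,5) count=4: revealed 1 new [(3,5)] -> total=10
Click 4 (0,1) count=2: revealed 1 new [(0,1)] -> total=11

Answer: .#.####
...####
.......
.....#.
..#....
.......
.......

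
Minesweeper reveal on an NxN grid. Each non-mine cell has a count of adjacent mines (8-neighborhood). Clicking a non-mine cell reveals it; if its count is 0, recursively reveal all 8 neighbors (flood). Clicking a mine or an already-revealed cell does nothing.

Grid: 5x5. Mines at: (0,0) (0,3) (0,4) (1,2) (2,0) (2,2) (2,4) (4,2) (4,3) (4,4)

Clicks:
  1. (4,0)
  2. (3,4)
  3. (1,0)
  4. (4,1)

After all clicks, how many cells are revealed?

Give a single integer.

Answer: 6

Derivation:
Click 1 (4,0) count=0: revealed 4 new [(3,0) (3,1) (4,0) (4,1)] -> total=4
Click 2 (3,4) count=3: revealed 1 new [(3,4)] -> total=5
Click 3 (1,0) count=2: revealed 1 new [(1,0)] -> total=6
Click 4 (4,1) count=1: revealed 0 new [(none)] -> total=6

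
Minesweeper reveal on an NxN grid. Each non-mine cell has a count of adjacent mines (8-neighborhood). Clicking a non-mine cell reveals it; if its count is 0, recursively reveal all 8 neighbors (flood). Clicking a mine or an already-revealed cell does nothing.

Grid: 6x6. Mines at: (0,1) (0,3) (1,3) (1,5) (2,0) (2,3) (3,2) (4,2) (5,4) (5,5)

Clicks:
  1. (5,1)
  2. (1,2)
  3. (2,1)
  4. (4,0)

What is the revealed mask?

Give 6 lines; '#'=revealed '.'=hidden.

Click 1 (5,1) count=1: revealed 1 new [(5,1)] -> total=1
Click 2 (1,2) count=4: revealed 1 new [(1,2)] -> total=2
Click 3 (2,1) count=2: revealed 1 new [(2,1)] -> total=3
Click 4 (4,0) count=0: revealed 5 new [(3,0) (3,1) (4,0) (4,1) (5,0)] -> total=8

Answer: ......
..#...
.#....
##....
##....
##....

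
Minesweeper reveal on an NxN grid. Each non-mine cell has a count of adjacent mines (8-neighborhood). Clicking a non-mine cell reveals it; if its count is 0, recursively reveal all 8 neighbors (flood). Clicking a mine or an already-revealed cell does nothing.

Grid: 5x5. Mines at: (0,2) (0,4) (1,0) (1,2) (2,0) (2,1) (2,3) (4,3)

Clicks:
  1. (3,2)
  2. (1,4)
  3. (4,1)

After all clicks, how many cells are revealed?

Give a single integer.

Answer: 7

Derivation:
Click 1 (3,2) count=3: revealed 1 new [(3,2)] -> total=1
Click 2 (1,4) count=2: revealed 1 new [(1,4)] -> total=2
Click 3 (4,1) count=0: revealed 5 new [(3,0) (3,1) (4,0) (4,1) (4,2)] -> total=7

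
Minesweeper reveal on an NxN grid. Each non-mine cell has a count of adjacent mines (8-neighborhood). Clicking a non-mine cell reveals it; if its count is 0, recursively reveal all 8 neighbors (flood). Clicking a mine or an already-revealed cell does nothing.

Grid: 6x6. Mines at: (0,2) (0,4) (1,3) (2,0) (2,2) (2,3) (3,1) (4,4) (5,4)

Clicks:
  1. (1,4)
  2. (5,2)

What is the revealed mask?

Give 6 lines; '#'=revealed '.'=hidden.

Answer: ......
....#.
......
......
####..
####..

Derivation:
Click 1 (1,4) count=3: revealed 1 new [(1,4)] -> total=1
Click 2 (5,2) count=0: revealed 8 new [(4,0) (4,1) (4,2) (4,3) (5,0) (5,1) (5,2) (5,3)] -> total=9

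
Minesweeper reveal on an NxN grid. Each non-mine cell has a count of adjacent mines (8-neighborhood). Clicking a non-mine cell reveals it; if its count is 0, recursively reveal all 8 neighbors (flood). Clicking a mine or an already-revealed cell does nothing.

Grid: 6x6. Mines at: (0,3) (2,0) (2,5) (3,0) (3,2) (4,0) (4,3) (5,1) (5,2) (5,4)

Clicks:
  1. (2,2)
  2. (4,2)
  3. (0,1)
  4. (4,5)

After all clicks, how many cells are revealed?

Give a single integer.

Click 1 (2,2) count=1: revealed 1 new [(2,2)] -> total=1
Click 2 (4,2) count=4: revealed 1 new [(4,2)] -> total=2
Click 3 (0,1) count=0: revealed 6 new [(0,0) (0,1) (0,2) (1,0) (1,1) (1,2)] -> total=8
Click 4 (4,5) count=1: revealed 1 new [(4,5)] -> total=9

Answer: 9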